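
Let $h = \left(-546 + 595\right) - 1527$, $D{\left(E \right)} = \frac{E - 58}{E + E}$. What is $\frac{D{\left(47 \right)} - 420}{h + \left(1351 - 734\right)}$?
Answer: $\frac{39491}{80934} \approx 0.48794$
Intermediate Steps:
$D{\left(E \right)} = \frac{-58 + E}{2 E}$
$h = -1478$ ($h = 49 - 1527 = -1478$)
$\frac{D{\left(47 \right)} - 420}{h + \left(1351 - 734\right)} = \frac{\frac{-58 + 47}{2 \cdot 47} - 420}{-1478 + \left(1351 - 734\right)} = \frac{\frac{1}{2} \cdot \frac{1}{47} \left(-11\right) - 420}{-1478 + \left(1351 - 734\right)} = \frac{- \frac{11}{94} - 420}{-1478 + 617} = - \frac{39491}{94 \left(-861\right)} = \left(- \frac{39491}{94}\right) \left(- \frac{1}{861}\right) = \frac{39491}{80934}$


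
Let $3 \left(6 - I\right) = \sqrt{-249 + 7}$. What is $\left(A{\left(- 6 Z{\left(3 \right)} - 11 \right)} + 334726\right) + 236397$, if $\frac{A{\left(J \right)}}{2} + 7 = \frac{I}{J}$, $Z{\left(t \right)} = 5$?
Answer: $\frac{23415457}{41} + \frac{22 i \sqrt{2}}{123} \approx 5.7111 \cdot 10^{5} + 0.25295 i$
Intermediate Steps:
$I = 6 - \frac{11 i \sqrt{2}}{3}$ ($I = 6 - \frac{\sqrt{-249 + 7}}{3} = 6 - \frac{\sqrt{-242}}{3} = 6 - \frac{11 i \sqrt{2}}{3} \approx 6.0 - 5.1854 i$)
$A{\left(J \right)} = -14 + \frac{2 \left(6 - \frac{11 i \sqrt{2}}{3}\right)}{J}$ ($A{\left(J \right)} = -14 + 2 \frac{6 - \frac{11 i \sqrt{2}}{3}}{J} = -14 + \frac{2 \left(6 - \frac{11 i \sqrt{2}}{3}\right)}{J}$)
$\left(A{\left(- 6 Z{\left(3 \right)} - 11 \right)} + 334726\right) + 236397 = \left(\frac{2 \left(18 - 21 \left(\left(-6\right) 5 - 11\right) - 11 i \sqrt{2}\right)}{3 \left(\left(-6\right) 5 - 11\right)} + 334726\right) + 236397 = \left(\frac{2 \left(18 - 21 \left(-30 - 11\right) - 11 i \sqrt{2}\right)}{3 \left(-30 - 11\right)} + 334726\right) + 236397 = \left(\frac{2 \left(18 - -861 - 11 i \sqrt{2}\right)}{3 \left(-41\right)} + 334726\right) + 236397 = \left(\frac{2}{3} \left(- \frac{1}{41}\right) \left(18 + 861 - 11 i \sqrt{2}\right) + 334726\right) + 236397 = \left(\frac{2}{3} \left(- \frac{1}{41}\right) \left(879 - 11 i \sqrt{2}\right) + 334726\right) + 236397 = \left(\left(- \frac{586}{41} + \frac{22 i \sqrt{2}}{123}\right) + 334726\right) + 236397 = \left(\frac{13723180}{41} + \frac{22 i \sqrt{2}}{123}\right) + 236397 = \frac{23415457}{41} + \frac{22 i \sqrt{2}}{123}$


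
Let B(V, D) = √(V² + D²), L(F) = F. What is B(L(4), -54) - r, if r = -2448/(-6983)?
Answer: -2448/6983 + 2*√733 ≈ 53.797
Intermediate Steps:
r = 2448/6983 (r = -2448*(-1/6983) = 2448/6983 ≈ 0.35057)
B(V, D) = √(D² + V²)
B(L(4), -54) - r = √((-54)² + 4²) - 1*2448/6983 = √(2916 + 16) - 2448/6983 = √2932 - 2448/6983 = 2*√733 - 2448/6983 = -2448/6983 + 2*√733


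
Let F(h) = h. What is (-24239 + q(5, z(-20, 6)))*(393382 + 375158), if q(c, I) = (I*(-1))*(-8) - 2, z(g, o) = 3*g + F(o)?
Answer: -18962187420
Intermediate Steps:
z(g, o) = o + 3*g (z(g, o) = 3*g + o = o + 3*g)
q(c, I) = -2 + 8*I (q(c, I) = -I*(-8) - 2 = 8*I - 2 = -2 + 8*I)
(-24239 + q(5, z(-20, 6)))*(393382 + 375158) = (-24239 + (-2 + 8*(6 + 3*(-20))))*(393382 + 375158) = (-24239 + (-2 + 8*(6 - 60)))*768540 = (-24239 + (-2 + 8*(-54)))*768540 = (-24239 + (-2 - 432))*768540 = (-24239 - 434)*768540 = -24673*768540 = -18962187420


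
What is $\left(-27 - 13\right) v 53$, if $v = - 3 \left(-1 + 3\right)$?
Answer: $12720$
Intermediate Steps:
$v = -6$ ($v = \left(-3\right) 2 = -6$)
$\left(-27 - 13\right) v 53 = \left(-27 - 13\right) \left(-6\right) 53 = \left(-40\right) \left(-6\right) 53 = 240 \cdot 53 = 12720$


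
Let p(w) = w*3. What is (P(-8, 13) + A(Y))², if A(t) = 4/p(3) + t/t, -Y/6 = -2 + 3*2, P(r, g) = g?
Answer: 16900/81 ≈ 208.64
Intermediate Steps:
p(w) = 3*w
Y = -24 (Y = -6*(-2 + 3*2) = -6*(-2 + 6) = -6*4 = -24)
A(t) = 13/9 (A(t) = 4/((3*3)) + t/t = 4/9 + 1 = 13/9)
(P(-8, 13) + A(Y))² = (13 + 13/9)² = (130/9)² = 16900/81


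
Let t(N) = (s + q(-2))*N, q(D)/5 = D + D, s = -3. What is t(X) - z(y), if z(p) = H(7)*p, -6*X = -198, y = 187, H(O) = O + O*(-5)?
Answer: 4477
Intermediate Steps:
H(O) = -4*O (H(O) = O - 5*O = -4*O)
q(D) = 10*D (q(D) = 5*(D + D) = 5*(2*D) = 10*D)
X = 33 (X = -⅙*(-198) = 33)
z(p) = -28*p (z(p) = (-4*7)*p = -28*p)
t(N) = -23*N (t(N) = (-3 + 10*(-2))*N = (-3 - 20)*N = -23*N)
t(X) - z(y) = -23*33 - (-28)*187 = -759 - 1*(-5236) = -759 + 5236 = 4477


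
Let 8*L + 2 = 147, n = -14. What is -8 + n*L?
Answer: -1047/4 ≈ -261.75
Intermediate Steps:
L = 145/8 (L = -1/4 + (1/8)*147 = -1/4 + 147/8 = 145/8 ≈ 18.125)
-8 + n*L = -8 - 14*145/8 = -8 - 1015/4 = -1047/4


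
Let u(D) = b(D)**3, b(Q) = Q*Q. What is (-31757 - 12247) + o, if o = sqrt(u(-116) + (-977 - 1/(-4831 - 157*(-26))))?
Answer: -44004 + 2*sqrt(341705193237000397)/749 ≈ 1.5169e+6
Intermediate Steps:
b(Q) = Q**2
u(D) = D**6 (u(D) = (D**2)**3 = D**6)
o = 2*sqrt(341705193237000397)/749 (o = sqrt((-116)**6 + (-977 - 1/(-4831 - 157*(-26)))) = sqrt(2436396322816 + (-977 - 1/(-4831 + 4082))) = sqrt(2436396322816 + (-977 - 1/(-749))) = sqrt(2436396322816 + (-977 - 1*(-1/749))) = sqrt(2436396322816 + (-977 + 1/749)) = sqrt(2436396322816 - 731772/749) = sqrt(1824860845057412/749) = 2*sqrt(341705193237000397)/749 ≈ 1.5609e+6)
(-31757 - 12247) + o = (-31757 - 12247) + 2*sqrt(341705193237000397)/749 = -44004 + 2*sqrt(341705193237000397)/749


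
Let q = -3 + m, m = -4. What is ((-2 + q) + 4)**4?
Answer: 625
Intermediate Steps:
q = -7 (q = -3 - 4 = -7)
((-2 + q) + 4)**4 = ((-2 - 7) + 4)**4 = (-9 + 4)**4 = (-5)**4 = 625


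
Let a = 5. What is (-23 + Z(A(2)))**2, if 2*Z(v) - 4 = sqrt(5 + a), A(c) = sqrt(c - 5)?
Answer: (42 - sqrt(10))**2/4 ≈ 377.09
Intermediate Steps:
A(c) = sqrt(-5 + c)
Z(v) = 2 + sqrt(10)/2 (Z(v) = 2 + sqrt(5 + 5)/2 = 2 + sqrt(10)/2)
(-23 + Z(A(2)))**2 = (-23 + (2 + sqrt(10)/2))**2 = (-21 + sqrt(10)/2)**2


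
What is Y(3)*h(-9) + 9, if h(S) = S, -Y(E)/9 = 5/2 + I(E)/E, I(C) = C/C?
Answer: 477/2 ≈ 238.50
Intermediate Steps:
I(C) = 1
Y(E) = -45/2 - 9/E (Y(E) = -9*(5/2 + 1/E) = -45/2 - 9/E)
Y(3)*h(-9) + 9 = (-45/2 - 9/3)*(-9) + 9 = (-45/2 - 9*1/3)*(-9) + 9 = (-45/2 - 3)*(-9) + 9 = -51/2*(-9) + 9 = 459/2 + 9 = 477/2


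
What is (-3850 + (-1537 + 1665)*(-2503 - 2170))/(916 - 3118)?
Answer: 300997/1101 ≈ 273.39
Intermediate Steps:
(-3850 + (-1537 + 1665)*(-2503 - 2170))/(916 - 3118) = (-3850 + 128*(-4673))/(-2202) = (-3850 - 598144)*(-1/2202) = -601994*(-1/2202) = 300997/1101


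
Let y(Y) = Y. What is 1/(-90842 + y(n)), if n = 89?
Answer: -1/90753 ≈ -1.1019e-5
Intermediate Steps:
1/(-90842 + y(n)) = 1/(-90842 + 89) = 1/(-90753) = -1/90753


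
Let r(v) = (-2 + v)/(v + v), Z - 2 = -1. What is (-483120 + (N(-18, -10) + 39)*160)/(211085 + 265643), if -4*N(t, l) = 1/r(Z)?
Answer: -59600/59591 ≈ -1.0002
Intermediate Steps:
Z = 1 (Z = 2 - 1 = 1)
r(v) = (-2 + v)/(2*v) (r(v) = (-2 + v)/((2*v)) = (-2 + v)*(1/(2*v)) = (-2 + v)/(2*v))
N(t, l) = ½ (N(t, l) = -2/(-2 + 1)/4 = -1/(4*((½)*1*(-1))) = -1/(4*(-½)) = -¼*(-2) = ½)
(-483120 + (N(-18, -10) + 39)*160)/(211085 + 265643) = (-483120 + (½ + 39)*160)/(211085 + 265643) = (-483120 + (79/2)*160)/476728 = (-483120 + 6320)*(1/476728) = -476800*1/476728 = -59600/59591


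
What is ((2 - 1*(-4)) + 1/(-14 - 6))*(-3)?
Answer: -357/20 ≈ -17.850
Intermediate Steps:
((2 - 1*(-4)) + 1/(-14 - 6))*(-3) = ((2 + 4) + 1/(-20))*(-3) = (6 - 1/20)*(-3) = (119/20)*(-3) = -357/20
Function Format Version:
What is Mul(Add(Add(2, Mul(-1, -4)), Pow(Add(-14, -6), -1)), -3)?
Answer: Rational(-357, 20) ≈ -17.850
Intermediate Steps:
Mul(Add(Add(2, Mul(-1, -4)), Pow(Add(-14, -6), -1)), -3) = Mul(Add(Add(2, 4), Pow(-20, -1)), -3) = Mul(Add(6, Rational(-1, 20)), -3) = Mul(Rational(119, 20), -3) = Rational(-357, 20)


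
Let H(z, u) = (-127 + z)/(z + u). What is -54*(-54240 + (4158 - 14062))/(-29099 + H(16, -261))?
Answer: -106078140/891143 ≈ -119.04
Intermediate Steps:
H(z, u) = (-127 + z)/(u + z)
-54*(-54240 + (4158 - 14062))/(-29099 + H(16, -261)) = -54*(-54240 + (4158 - 14062))/(-29099 + (-127 + 16)/(-261 + 16)) = -54*(-54240 - 9904)/(-29099 - 111/(-245)) = -(-3463776)/(-29099 - 1/245*(-111)) = -(-3463776)/(-29099 + 111/245) = -(-3463776)/(-7129144/245) = -(-3463776)*(-245)/7129144 = -54*1964410/891143 = -106078140/891143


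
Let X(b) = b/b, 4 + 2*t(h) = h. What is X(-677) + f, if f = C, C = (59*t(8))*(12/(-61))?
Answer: -1355/61 ≈ -22.213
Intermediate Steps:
t(h) = -2 + h/2
X(b) = 1
C = -1416/61 (C = (59*(-2 + (½)*8))*(12/(-61)) = (59*(-2 + 4))*(12*(-1/61)) = (59*2)*(-12/61) = 118*(-12/61) = -1416/61 ≈ -23.213)
f = -1416/61 ≈ -23.213
X(-677) + f = 1 - 1416/61 = -1355/61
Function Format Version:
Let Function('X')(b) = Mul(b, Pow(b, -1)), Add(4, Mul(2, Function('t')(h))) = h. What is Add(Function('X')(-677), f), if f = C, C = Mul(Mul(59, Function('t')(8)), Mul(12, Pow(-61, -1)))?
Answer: Rational(-1355, 61) ≈ -22.213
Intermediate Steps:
Function('t')(h) = Add(-2, Mul(Rational(1, 2), h))
Function('X')(b) = 1
C = Rational(-1416, 61) (C = Mul(Mul(59, Add(-2, Mul(Rational(1, 2), 8))), Mul(12, Pow(-61, -1))) = Mul(Mul(59, Add(-2, 4)), Mul(12, Rational(-1, 61))) = Mul(Mul(59, 2), Rational(-12, 61)) = Mul(118, Rational(-12, 61)) = Rational(-1416, 61) ≈ -23.213)
f = Rational(-1416, 61) ≈ -23.213
Add(Function('X')(-677), f) = Add(1, Rational(-1416, 61)) = Rational(-1355, 61)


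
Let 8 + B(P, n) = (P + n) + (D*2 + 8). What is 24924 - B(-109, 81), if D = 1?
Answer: 24950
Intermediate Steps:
B(P, n) = 2 + P + n (B(P, n) = -8 + ((P + n) + (1*2 + 8)) = -8 + ((P + n) + (2 + 8)) = -8 + ((P + n) + 10) = -8 + (10 + P + n) = 2 + P + n)
24924 - B(-109, 81) = 24924 - (2 - 109 + 81) = 24924 - 1*(-26) = 24924 + 26 = 24950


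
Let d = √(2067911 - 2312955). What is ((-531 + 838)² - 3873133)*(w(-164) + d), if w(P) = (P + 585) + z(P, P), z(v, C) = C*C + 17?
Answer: -103292015256 - 7557768*I*√61261 ≈ -1.0329e+11 - 1.8706e+9*I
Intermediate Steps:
d = 2*I*√61261 (d = √(-245044) = 2*I*√61261 ≈ 495.02*I)
z(v, C) = 17 + C² (z(v, C) = C² + 17 = 17 + C²)
w(P) = 602 + P + P² (w(P) = (P + 585) + (17 + P²) = (585 + P) + (17 + P²) = 602 + P + P²)
((-531 + 838)² - 3873133)*(w(-164) + d) = ((-531 + 838)² - 3873133)*((602 - 164 + (-164)²) + 2*I*√61261) = (307² - 3873133)*((602 - 164 + 26896) + 2*I*√61261) = (94249 - 3873133)*(27334 + 2*I*√61261) = -3778884*(27334 + 2*I*√61261) = -103292015256 - 7557768*I*√61261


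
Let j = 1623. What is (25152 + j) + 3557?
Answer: 30332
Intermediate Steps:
(25152 + j) + 3557 = (25152 + 1623) + 3557 = 26775 + 3557 = 30332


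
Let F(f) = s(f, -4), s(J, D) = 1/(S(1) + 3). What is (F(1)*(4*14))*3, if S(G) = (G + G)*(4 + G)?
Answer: 168/13 ≈ 12.923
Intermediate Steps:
S(G) = 2*G*(4 + G) (S(G) = (2*G)*(4 + G) = 2*G*(4 + G))
s(J, D) = 1/13 (s(J, D) = 1/(2*1*(4 + 1) + 3) = 1/(2*1*5 + 3) = 1/(10 + 3) = 1/13)
F(f) = 1/13
(F(1)*(4*14))*3 = ((4*14)/13)*3 = ((1/13)*56)*3 = (56/13)*3 = 168/13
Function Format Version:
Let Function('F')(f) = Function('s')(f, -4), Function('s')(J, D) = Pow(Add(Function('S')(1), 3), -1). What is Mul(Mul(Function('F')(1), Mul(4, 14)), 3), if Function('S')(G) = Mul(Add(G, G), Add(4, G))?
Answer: Rational(168, 13) ≈ 12.923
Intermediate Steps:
Function('S')(G) = Mul(2, G, Add(4, G)) (Function('S')(G) = Mul(Mul(2, G), Add(4, G)) = Mul(2, G, Add(4, G)))
Function('s')(J, D) = Rational(1, 13) (Function('s')(J, D) = Pow(Add(Mul(2, 1, Add(4, 1)), 3), -1) = Pow(Add(Mul(2, 1, 5), 3), -1) = Pow(Add(10, 3), -1) = Pow(13, -1) = Rational(1, 13))
Function('F')(f) = Rational(1, 13)
Mul(Mul(Function('F')(1), Mul(4, 14)), 3) = Mul(Mul(Rational(1, 13), Mul(4, 14)), 3) = Mul(Mul(Rational(1, 13), 56), 3) = Mul(Rational(56, 13), 3) = Rational(168, 13)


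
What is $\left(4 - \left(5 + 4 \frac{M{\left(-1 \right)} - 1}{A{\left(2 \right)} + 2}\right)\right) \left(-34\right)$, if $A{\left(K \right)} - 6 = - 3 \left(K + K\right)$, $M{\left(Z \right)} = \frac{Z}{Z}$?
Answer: $34$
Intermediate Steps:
$M{\left(Z \right)} = 1$
$A{\left(K \right)} = 6 - 6 K$ ($A{\left(K \right)} = 6 - 3 \left(K + K\right) = 6 - 3 \cdot 2 K = 6 - 6 K$)
$\left(4 - \left(5 + 4 \frac{M{\left(-1 \right)} - 1}{A{\left(2 \right)} + 2}\right)\right) \left(-34\right) = \left(4 - \left(5 + 4 \frac{1 - 1}{\left(6 - 12\right) + 2}\right)\right) \left(-34\right) = \left(4 - \left(5 + 4 \frac{0}{\left(6 - 12\right) + 2}\right)\right) \left(-34\right) = \left(4 - \left(5 + 4 \frac{0}{-6 + 2}\right)\right) \left(-34\right) = \left(4 - \left(5 + 4 \frac{0}{-4}\right)\right) \left(-34\right) = \left(4 - \left(5 + 4 \cdot 0 \left(- \frac{1}{4}\right)\right)\right) \left(-34\right) = \left(4 - 5\right) \left(-34\right) = \left(-1\right) \left(-34\right) = 34$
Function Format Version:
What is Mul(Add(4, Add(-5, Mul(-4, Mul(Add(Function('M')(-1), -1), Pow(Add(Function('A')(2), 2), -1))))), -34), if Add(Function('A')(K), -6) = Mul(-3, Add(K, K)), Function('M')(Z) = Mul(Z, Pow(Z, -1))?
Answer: 34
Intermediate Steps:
Function('M')(Z) = 1
Function('A')(K) = Add(6, Mul(-6, K)) (Function('A')(K) = Add(6, Mul(-3, Add(K, K))) = Add(6, Mul(-3, Mul(2, K))) = Add(6, Mul(-6, K)))
Mul(Add(4, Add(-5, Mul(-4, Mul(Add(Function('M')(-1), -1), Pow(Add(Function('A')(2), 2), -1))))), -34) = Mul(Add(4, Add(-5, Mul(-4, Mul(Add(1, -1), Pow(Add(Add(6, Mul(-6, 2)), 2), -1))))), -34) = Mul(Add(4, Add(-5, Mul(-4, Mul(0, Pow(Add(Add(6, -12), 2), -1))))), -34) = Mul(Add(4, Add(-5, Mul(-4, Mul(0, Pow(Add(-6, 2), -1))))), -34) = Mul(Add(4, Add(-5, Mul(-4, Mul(0, Pow(-4, -1))))), -34) = Mul(Add(4, Add(-5, Mul(-4, Mul(0, Rational(-1, 4))))), -34) = Mul(Add(4, Add(-5, Mul(-4, 0))), -34) = Mul(Add(4, Add(-5, 0)), -34) = Mul(Add(4, -5), -34) = Mul(-1, -34) = 34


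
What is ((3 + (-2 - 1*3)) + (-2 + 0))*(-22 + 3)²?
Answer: -1444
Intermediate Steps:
((3 + (-2 - 1*3)) + (-2 + 0))*(-22 + 3)² = ((3 + (-2 - 3)) - 2)*(-19)² = ((3 - 5) - 2)*361 = (-2 - 2)*361 = -4*361 = -1444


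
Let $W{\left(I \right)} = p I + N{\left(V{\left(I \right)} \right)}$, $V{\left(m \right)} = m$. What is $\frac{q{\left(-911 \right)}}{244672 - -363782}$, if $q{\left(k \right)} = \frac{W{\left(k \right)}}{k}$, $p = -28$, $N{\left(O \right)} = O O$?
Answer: $- \frac{313}{202818} \approx -0.0015433$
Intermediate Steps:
$N{\left(O \right)} = O^{2}$
$W{\left(I \right)} = I^{2} - 28 I$ ($W{\left(I \right)} = - 28 I + I^{2} = I^{2} - 28 I$)
$q{\left(k \right)} = -28 + k$ ($q{\left(k \right)} = \frac{k \left(-28 + k\right)}{k} = -28 + k$)
$\frac{q{\left(-911 \right)}}{244672 - -363782} = \frac{-28 - 911}{244672 - -363782} = - \frac{939}{244672 + 363782} = - \frac{939}{608454} = \left(-939\right) \frac{1}{608454} = - \frac{313}{202818}$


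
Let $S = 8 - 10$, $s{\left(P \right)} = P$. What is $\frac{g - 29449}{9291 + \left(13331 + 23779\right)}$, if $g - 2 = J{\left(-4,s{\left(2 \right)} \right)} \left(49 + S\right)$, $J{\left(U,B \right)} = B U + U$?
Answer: $- \frac{30011}{46401} \approx -0.64678$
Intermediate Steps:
$J{\left(U,B \right)} = U + B U$
$S = -2$ ($S = 8 - 10 = -2$)
$g = -562$ ($g = 2 + - 4 \left(1 + 2\right) \left(49 - 2\right) = 2 + \left(-4\right) 3 \cdot 47 = 2 - 564 = -562$)
$\frac{g - 29449}{9291 + \left(13331 + 23779\right)} = \frac{-562 - 29449}{9291 + \left(13331 + 23779\right)} = - \frac{30011}{9291 + 37110} = - \frac{30011}{46401}$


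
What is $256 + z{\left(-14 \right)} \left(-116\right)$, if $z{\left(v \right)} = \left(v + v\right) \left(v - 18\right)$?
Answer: $-103680$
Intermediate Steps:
$z{\left(v \right)} = 2 v \left(-18 + v\right)$
$256 + z{\left(-14 \right)} \left(-116\right) = 256 + 2 \left(-14\right) \left(-18 - 14\right) \left(-116\right) = 256 + 2 \left(-14\right) \left(-32\right) \left(-116\right) = 256 + 896 \left(-116\right) = 256 - 103936 = -103680$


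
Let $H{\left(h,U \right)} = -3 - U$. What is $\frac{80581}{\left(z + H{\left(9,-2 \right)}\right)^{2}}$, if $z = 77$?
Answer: $\frac{80581}{5776} \approx 13.951$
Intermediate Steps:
$\frac{80581}{\left(z + H{\left(9,-2 \right)}\right)^{2}} = \frac{80581}{\left(77 - 1\right)^{2}} = \frac{80581}{76^{2}} = \frac{80581}{5776}$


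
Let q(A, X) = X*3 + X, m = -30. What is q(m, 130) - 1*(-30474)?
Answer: 30994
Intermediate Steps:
q(A, X) = 4*X (q(A, X) = 3*X + X = 4*X)
q(m, 130) - 1*(-30474) = 4*130 - 1*(-30474) = 520 + 30474 = 30994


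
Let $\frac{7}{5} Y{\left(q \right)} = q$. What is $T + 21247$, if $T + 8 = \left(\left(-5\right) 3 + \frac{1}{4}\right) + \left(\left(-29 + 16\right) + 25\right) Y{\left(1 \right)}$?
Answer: $\frac{594519}{28} \approx 21233.0$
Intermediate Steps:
$Y{\left(q \right)} = \frac{5 q}{7}$
$T = - \frac{397}{28}$ ($T = -8 + \left(\left(\left(-5\right) 3 + \frac{1}{4}\right) + \left(\left(-29 + 16\right) + 25\right) \frac{5}{7} \cdot 1\right) = -8 + \left(\left(-15 + \frac{1}{4}\right) + \left(-13 + 25\right) \frac{5}{7}\right) = -8 + \left(- \frac{59}{4} + 12 \cdot \frac{5}{7}\right) = -8 + \left(- \frac{59}{4} + \frac{60}{7}\right) = -8 - \frac{173}{28} = - \frac{397}{28} \approx -14.179$)
$T + 21247 = - \frac{397}{28} + 21247 = \frac{594519}{28}$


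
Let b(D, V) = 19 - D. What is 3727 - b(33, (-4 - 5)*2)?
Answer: 3741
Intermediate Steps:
3727 - b(33, (-4 - 5)*2) = 3727 - (19 - 1*33) = 3727 - (19 - 33) = 3727 - 1*(-14) = 3727 + 14 = 3741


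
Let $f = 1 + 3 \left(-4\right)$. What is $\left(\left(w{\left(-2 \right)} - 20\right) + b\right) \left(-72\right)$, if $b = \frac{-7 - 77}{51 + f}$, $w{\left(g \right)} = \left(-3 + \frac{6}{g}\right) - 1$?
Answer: $\frac{10476}{5} \approx 2095.2$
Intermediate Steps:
$f = -11$ ($f = 1 - 12 = -11$)
$w{\left(g \right)} = -4 + \frac{6}{g}$
$b = - \frac{21}{10}$ ($b = \frac{-7 - 77}{51 - 11} = - \frac{84}{40} = \left(-84\right) \frac{1}{40} = - \frac{21}{10} \approx -2.1$)
$\left(\left(w{\left(-2 \right)} - 20\right) + b\right) \left(-72\right) = \left(\left(\left(-4 + \frac{6}{-2}\right) - 20\right) - \frac{21}{10}\right) \left(-72\right) = \left(\left(\left(-4 + 6 \left(- \frac{1}{2}\right)\right) - 20\right) - \frac{21}{10}\right) \left(-72\right) = \left(\left(\left(-4 - 3\right) - 20\right) - \frac{21}{10}\right) \left(-72\right) = \left(\left(-7 - 20\right) - \frac{21}{10}\right) \left(-72\right) = \left(-27 - \frac{21}{10}\right) \left(-72\right) = \left(- \frac{291}{10}\right) \left(-72\right) = \frac{10476}{5}$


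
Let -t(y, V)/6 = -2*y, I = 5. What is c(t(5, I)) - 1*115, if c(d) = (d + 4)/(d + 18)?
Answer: -4453/39 ≈ -114.18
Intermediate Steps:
t(y, V) = 12*y (t(y, V) = -(-12)*y = 12*y)
c(d) = (4 + d)/(18 + d)
c(t(5, I)) - 1*115 = (4 + 12*5)/(18 + 12*5) - 1*115 = (4 + 60)/(18 + 60) - 115 = 64/78 - 115 = (1/78)*64 - 115 = 32/39 - 115 = -4453/39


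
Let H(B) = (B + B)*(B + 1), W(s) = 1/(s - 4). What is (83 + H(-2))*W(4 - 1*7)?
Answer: -87/7 ≈ -12.429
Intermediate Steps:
W(s) = 1/(-4 + s)
H(B) = 2*B*(1 + B) (H(B) = (2*B)*(1 + B) = 2*B*(1 + B))
(83 + H(-2))*W(4 - 1*7) = (83 + 2*(-2)*(1 - 2))/(-4 + (4 - 1*7)) = (83 + 2*(-2)*(-1))/(-4 + (4 - 7)) = (83 + 4)/(-4 - 3) = 87/(-7) = 87*(-⅐) = -87/7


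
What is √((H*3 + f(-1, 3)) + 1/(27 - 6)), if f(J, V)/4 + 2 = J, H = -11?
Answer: 4*I*√1239/21 ≈ 6.7047*I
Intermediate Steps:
f(J, V) = -8 + 4*J
√((H*3 + f(-1, 3)) + 1/(27 - 6)) = √((-11*3 + (-8 + 4*(-1))) + 1/(27 - 6)) = √((-33 + (-8 - 4)) + 1/21) = √((-33 - 12) + 1/21) = √(-45 + 1/21) = √(-944/21) = 4*I*√1239/21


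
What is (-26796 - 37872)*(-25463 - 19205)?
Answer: 2888590224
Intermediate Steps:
(-26796 - 37872)*(-25463 - 19205) = -64668*(-44668) = 2888590224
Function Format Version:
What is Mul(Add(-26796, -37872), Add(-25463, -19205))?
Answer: 2888590224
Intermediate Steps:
Mul(Add(-26796, -37872), Add(-25463, -19205)) = Mul(-64668, -44668) = 2888590224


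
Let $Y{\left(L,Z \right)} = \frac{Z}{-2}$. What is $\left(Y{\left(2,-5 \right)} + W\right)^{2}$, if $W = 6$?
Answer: $\frac{289}{4} \approx 72.25$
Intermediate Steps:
$Y{\left(L,Z \right)} = - \frac{Z}{2}$ ($Y{\left(L,Z \right)} = Z \left(- \frac{1}{2}\right) = - \frac{Z}{2}$)
$\left(Y{\left(2,-5 \right)} + W\right)^{2} = \left(\left(- \frac{1}{2}\right) \left(-5\right) + 6\right)^{2} = \left(\frac{5}{2} + 6\right)^{2} = \left(\frac{17}{2}\right)^{2} = \frac{289}{4}$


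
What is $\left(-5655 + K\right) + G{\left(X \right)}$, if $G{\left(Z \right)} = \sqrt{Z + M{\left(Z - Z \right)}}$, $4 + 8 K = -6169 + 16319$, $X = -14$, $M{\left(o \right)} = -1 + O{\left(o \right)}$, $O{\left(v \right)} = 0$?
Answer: $- \frac{17547}{4} + i \sqrt{15} \approx -4386.8 + 3.873 i$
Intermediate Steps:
$M{\left(o \right)} = -1$ ($M{\left(o \right)} = -1 + 0 = -1$)
$K = \frac{5073}{4}$ ($K = - \frac{1}{2} + \frac{-6169 + 16319}{8} = - \frac{1}{2} + \frac{1}{8} \cdot 10150 = - \frac{1}{2} + \frac{5075}{4} = \frac{5073}{4} \approx 1268.3$)
$G{\left(Z \right)} = \sqrt{-1 + Z}$ ($G{\left(Z \right)} = \sqrt{Z - 1} = \sqrt{-1 + Z}$)
$\left(-5655 + K\right) + G{\left(X \right)} = \left(-5655 + \frac{5073}{4}\right) + \sqrt{-1 - 14} = - \frac{17547}{4} + \sqrt{-15} = - \frac{17547}{4} + i \sqrt{15}$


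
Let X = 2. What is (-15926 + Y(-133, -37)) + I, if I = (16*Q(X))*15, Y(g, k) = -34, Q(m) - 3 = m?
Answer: -14760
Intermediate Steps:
Q(m) = 3 + m
I = 1200 (I = (16*(3 + 2))*15 = (16*5)*15 = 80*15 = 1200)
(-15926 + Y(-133, -37)) + I = (-15926 - 34) + 1200 = -15960 + 1200 = -14760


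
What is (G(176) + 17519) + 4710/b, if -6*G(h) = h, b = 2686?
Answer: 70472932/4029 ≈ 17491.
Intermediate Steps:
G(h) = -h/6
(G(176) + 17519) + 4710/b = (-1/6*176 + 17519) + 4710/2686 = (-88/3 + 17519) + 4710*(1/2686) = 52469/3 + 2355/1343 = 70472932/4029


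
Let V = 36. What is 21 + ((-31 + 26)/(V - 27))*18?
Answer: 11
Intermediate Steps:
21 + ((-31 + 26)/(V - 27))*18 = 21 + ((-31 + 26)/(36 - 27))*18 = 21 - 5/9*18 = 21 - 10 = 11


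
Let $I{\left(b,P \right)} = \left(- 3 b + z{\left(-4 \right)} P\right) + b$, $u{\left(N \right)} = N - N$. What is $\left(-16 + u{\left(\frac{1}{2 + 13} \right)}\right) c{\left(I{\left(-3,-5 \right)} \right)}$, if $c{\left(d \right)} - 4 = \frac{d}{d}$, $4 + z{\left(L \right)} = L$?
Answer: $-80$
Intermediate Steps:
$z{\left(L \right)} = -4 + L$
$u{\left(N \right)} = 0$
$I{\left(b,P \right)} = - 8 P - 2 b$ ($I{\left(b,P \right)} = \left(- 3 b + \left(-4 - 4\right) P\right) + b = \left(- 3 b - 8 P\right) + b = \left(- 8 P - 3 b\right) + b = - 8 P - 2 b$)
$c{\left(d \right)} = 5$ ($c{\left(d \right)} = 4 + \frac{d}{d} = 4 + 1 = 5$)
$\left(-16 + u{\left(\frac{1}{2 + 13} \right)}\right) c{\left(I{\left(-3,-5 \right)} \right)} = \left(-16 + 0\right) 5 = \left(-16\right) 5 = -80$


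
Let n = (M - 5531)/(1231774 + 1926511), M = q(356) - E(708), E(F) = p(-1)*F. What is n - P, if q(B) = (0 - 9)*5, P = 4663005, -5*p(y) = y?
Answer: -73635493760713/15791425 ≈ -4.6630e+6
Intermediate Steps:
p(y) = -y/5
q(B) = -45 (q(B) = -9*5 = -45)
E(F) = F/5 (E(F) = (-⅕*(-1))*F = F/5)
M = -933/5 (M = -45 - 708/5 = -933/5 ≈ -186.60)
n = -28588/15791425 (n = (-933/5 - 5531)/(1231774 + 1926511) = -28588/5/3158285 = -28588/5*1/3158285 = -28588/15791425 ≈ -0.0018103)
n - P = -28588/15791425 - 1*4663005 = -28588/15791425 - 4663005 = -73635493760713/15791425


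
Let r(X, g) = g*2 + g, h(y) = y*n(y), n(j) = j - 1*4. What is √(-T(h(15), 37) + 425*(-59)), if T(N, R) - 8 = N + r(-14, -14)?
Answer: I*√25206 ≈ 158.76*I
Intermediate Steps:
n(j) = -4 + j (n(j) = j - 4 = -4 + j)
h(y) = y*(-4 + y)
r(X, g) = 3*g (r(X, g) = 2*g + g = 3*g)
T(N, R) = -34 + N (T(N, R) = 8 + (N + 3*(-14)) = 8 + (N - 42) = 8 + (-42 + N) = -34 + N)
√(-T(h(15), 37) + 425*(-59)) = √(-(-34 + 15*(-4 + 15)) + 425*(-59)) = √(-(-34 + 15*11) - 25075) = √(-(-34 + 165) - 25075) = √(-1*131 - 25075) = √(-131 - 25075) = √(-25206) = I*√25206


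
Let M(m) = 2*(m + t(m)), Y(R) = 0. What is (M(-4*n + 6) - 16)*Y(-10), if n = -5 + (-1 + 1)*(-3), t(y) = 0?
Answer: 0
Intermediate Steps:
n = -5 (n = -5 + 0*(-3) = -5 + 0 = -5)
M(m) = 2*m (M(m) = 2*(m + 0) = 2*m)
(M(-4*n + 6) - 16)*Y(-10) = (2*(-4*(-5) + 6) - 16)*0 = (2*(20 + 6) - 16)*0 = (2*26 - 16)*0 = (52 - 16)*0 = 36*0 = 0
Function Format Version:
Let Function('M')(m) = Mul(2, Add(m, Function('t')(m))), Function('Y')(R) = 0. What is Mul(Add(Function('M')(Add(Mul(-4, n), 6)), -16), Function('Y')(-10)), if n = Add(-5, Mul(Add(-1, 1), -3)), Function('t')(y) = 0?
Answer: 0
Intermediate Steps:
n = -5 (n = Add(-5, Mul(0, -3)) = Add(-5, 0) = -5)
Function('M')(m) = Mul(2, m) (Function('M')(m) = Mul(2, Add(m, 0)) = Mul(2, m))
Mul(Add(Function('M')(Add(Mul(-4, n), 6)), -16), Function('Y')(-10)) = Mul(Add(Mul(2, Add(Mul(-4, -5), 6)), -16), 0) = Mul(Add(Mul(2, Add(20, 6)), -16), 0) = Mul(Add(Mul(2, 26), -16), 0) = Mul(Add(52, -16), 0) = Mul(36, 0) = 0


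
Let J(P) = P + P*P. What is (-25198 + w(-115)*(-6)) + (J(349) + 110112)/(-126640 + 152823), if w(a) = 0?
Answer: -659526972/26183 ≈ -25189.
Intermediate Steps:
J(P) = P + P²
(-25198 + w(-115)*(-6)) + (J(349) + 110112)/(-126640 + 152823) = (-25198 + 0*(-6)) + (349*(1 + 349) + 110112)/(-126640 + 152823) = (-25198 + 0) + (349*350 + 110112)/26183 = -25198 + (122150 + 110112)*(1/26183) = -25198 + 232262*(1/26183) = -25198 + 232262/26183 = -659526972/26183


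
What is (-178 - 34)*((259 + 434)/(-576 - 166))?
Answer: 198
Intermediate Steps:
(-178 - 34)*((259 + 434)/(-576 - 166)) = -146916/(-742) = -146916*(-1)/742 = -212*(-99/106) = 198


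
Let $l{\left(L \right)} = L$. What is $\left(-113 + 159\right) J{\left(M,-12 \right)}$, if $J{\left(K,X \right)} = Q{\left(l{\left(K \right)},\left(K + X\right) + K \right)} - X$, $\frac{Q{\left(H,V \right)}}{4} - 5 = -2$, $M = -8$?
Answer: $1104$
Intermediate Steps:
$Q{\left(H,V \right)} = 12$ ($Q{\left(H,V \right)} = 20 + 4 \left(-2\right) = 20 - 8 = 12$)
$J{\left(K,X \right)} = 12 - X$
$\left(-113 + 159\right) J{\left(M,-12 \right)} = \left(-113 + 159\right) \left(12 - -12\right) = 46 \left(12 + 12\right) = 46 \cdot 24 = 1104$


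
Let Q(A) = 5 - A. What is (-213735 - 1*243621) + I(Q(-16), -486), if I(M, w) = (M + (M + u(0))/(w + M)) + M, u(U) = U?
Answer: -70883677/155 ≈ -4.5731e+5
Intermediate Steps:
I(M, w) = 2*M + M/(M + w) (I(M, w) = (M + (M + 0)/(w + M)) + M = (M + M/(M + w)) + M = 2*M + M/(M + w))
(-213735 - 1*243621) + I(Q(-16), -486) = (-213735 - 1*243621) + (5 - 1*(-16))*(1 + 2*(5 - 1*(-16)) + 2*(-486))/((5 - 1*(-16)) - 486) = (-213735 - 243621) + (5 + 16)*(1 + 2*(5 + 16) - 972)/((5 + 16) - 486) = -457356 + 21*(1 + 2*21 - 972)/(21 - 486) = -457356 + 21*(1 + 42 - 972)/(-465) = -457356 + 21*(-1/465)*(-929) = -457356 + 6503/155 = -70883677/155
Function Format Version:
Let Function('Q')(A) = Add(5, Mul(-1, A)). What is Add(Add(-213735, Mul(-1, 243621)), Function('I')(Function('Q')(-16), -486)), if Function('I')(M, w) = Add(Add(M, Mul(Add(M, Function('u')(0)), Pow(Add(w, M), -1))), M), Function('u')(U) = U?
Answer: Rational(-70883677, 155) ≈ -4.5731e+5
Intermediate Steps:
Function('I')(M, w) = Add(Mul(2, M), Mul(M, Pow(Add(M, w), -1))) (Function('I')(M, w) = Add(Add(M, Mul(Add(M, 0), Pow(Add(w, M), -1))), M) = Add(Add(M, Mul(M, Pow(Add(M, w), -1))), M) = Add(Mul(2, M), Mul(M, Pow(Add(M, w), -1))))
Add(Add(-213735, Mul(-1, 243621)), Function('I')(Function('Q')(-16), -486)) = Add(Add(-213735, Mul(-1, 243621)), Mul(Add(5, Mul(-1, -16)), Pow(Add(Add(5, Mul(-1, -16)), -486), -1), Add(1, Mul(2, Add(5, Mul(-1, -16))), Mul(2, -486)))) = Add(Add(-213735, -243621), Mul(Add(5, 16), Pow(Add(Add(5, 16), -486), -1), Add(1, Mul(2, Add(5, 16)), -972))) = Add(-457356, Mul(21, Pow(Add(21, -486), -1), Add(1, Mul(2, 21), -972))) = Add(-457356, Mul(21, Pow(-465, -1), Add(1, 42, -972))) = Add(-457356, Mul(21, Rational(-1, 465), -929)) = Add(-457356, Rational(6503, 155)) = Rational(-70883677, 155)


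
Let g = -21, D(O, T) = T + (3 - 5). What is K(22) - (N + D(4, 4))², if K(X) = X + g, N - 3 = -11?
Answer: -35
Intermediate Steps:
D(O, T) = -2 + T (D(O, T) = T - 2 = -2 + T)
N = -8 (N = 3 - 11 = -8)
K(X) = -21 + X (K(X) = X - 21 = -21 + X)
K(22) - (N + D(4, 4))² = (-21 + 22) - (-8 + (-2 + 4))² = 1 - (-8 + 2)² = 1 - 1*(-6)² = 1 - 1*36 = 1 - 36 = -35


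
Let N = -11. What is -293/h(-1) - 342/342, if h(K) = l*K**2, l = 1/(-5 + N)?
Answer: 4687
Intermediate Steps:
l = -1/16 (l = 1/(-5 - 11) = 1/(-16) = -1/16 ≈ -0.062500)
h(K) = -K**2/16
-293/h(-1) - 342/342 = -293/((-1/16*(-1)**2)) - 342/342 = -293/((-1/16*1)) - 342*1/342 = -293/(-1/16) - 1 = -293*(-16) - 1 = 4688 - 1 = 4687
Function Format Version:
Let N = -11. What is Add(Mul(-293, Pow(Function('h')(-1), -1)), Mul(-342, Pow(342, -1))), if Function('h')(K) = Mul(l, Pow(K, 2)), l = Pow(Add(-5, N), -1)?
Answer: 4687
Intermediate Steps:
l = Rational(-1, 16) (l = Pow(Add(-5, -11), -1) = Pow(-16, -1) = Rational(-1, 16) ≈ -0.062500)
Function('h')(K) = Mul(Rational(-1, 16), Pow(K, 2))
Add(Mul(-293, Pow(Function('h')(-1), -1)), Mul(-342, Pow(342, -1))) = Add(Mul(-293, Pow(Mul(Rational(-1, 16), Pow(-1, 2)), -1)), Mul(-342, Pow(342, -1))) = Add(Mul(-293, Pow(Mul(Rational(-1, 16), 1), -1)), Mul(-342, Rational(1, 342))) = Add(Mul(-293, Pow(Rational(-1, 16), -1)), -1) = Add(Mul(-293, -16), -1) = Add(4688, -1) = 4687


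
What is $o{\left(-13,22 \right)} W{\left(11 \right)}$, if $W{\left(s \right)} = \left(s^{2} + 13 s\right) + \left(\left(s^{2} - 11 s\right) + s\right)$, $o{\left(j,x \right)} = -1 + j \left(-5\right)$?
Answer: $17600$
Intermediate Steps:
$o{\left(j,x \right)} = -1 - 5 j$
$W{\left(s \right)} = 2 s^{2} + 3 s$ ($W{\left(s \right)} = \left(s^{2} + 13 s\right) + \left(s^{2} - 10 s\right) = 2 s^{2} + 3 s$)
$o{\left(-13,22 \right)} W{\left(11 \right)} = \left(-1 - -65\right) 11 \left(3 + 2 \cdot 11\right) = \left(-1 + 65\right) 11 \left(3 + 22\right) = 64 \cdot 11 \cdot 25 = 64 \cdot 275 = 17600$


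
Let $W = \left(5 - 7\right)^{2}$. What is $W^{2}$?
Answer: $16$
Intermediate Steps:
$W = 4$ ($W = \left(-2\right)^{2} = 4$)
$W^{2} = 4^{2} = 16$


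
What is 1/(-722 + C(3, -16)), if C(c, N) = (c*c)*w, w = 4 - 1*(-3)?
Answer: -1/659 ≈ -0.0015175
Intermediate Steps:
w = 7 (w = 4 + 3 = 7)
C(c, N) = 7*c² (C(c, N) = (c*c)*7 = c²*7 = 7*c²)
1/(-722 + C(3, -16)) = 1/(-722 + 7*3²) = 1/(-722 + 7*9) = 1/(-722 + 63) = 1/(-659) = -1/659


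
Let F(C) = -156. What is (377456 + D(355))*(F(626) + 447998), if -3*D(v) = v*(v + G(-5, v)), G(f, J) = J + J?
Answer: 112601361902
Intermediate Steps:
G(f, J) = 2*J
D(v) = -v² (D(v) = -v*(v + 2*v)/3 = -v*3*v/3 = -v²)
(377456 + D(355))*(F(626) + 447998) = (377456 - 1*355²)*(-156 + 447998) = (377456 - 1*126025)*447842 = (377456 - 126025)*447842 = 251431*447842 = 112601361902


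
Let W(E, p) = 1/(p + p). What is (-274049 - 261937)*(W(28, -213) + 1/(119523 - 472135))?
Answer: 15768618789/12517726 ≈ 1259.7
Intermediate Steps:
W(E, p) = 1/(2*p)
(-274049 - 261937)*(W(28, -213) + 1/(119523 - 472135)) = (-274049 - 261937)*((1/2)/(-213) + 1/(119523 - 472135)) = -535986*((1/2)*(-1/213) + 1/(-352612)) = -535986*(-1/426 - 1/352612) = -535986*(-176519/75106356) = 15768618789/12517726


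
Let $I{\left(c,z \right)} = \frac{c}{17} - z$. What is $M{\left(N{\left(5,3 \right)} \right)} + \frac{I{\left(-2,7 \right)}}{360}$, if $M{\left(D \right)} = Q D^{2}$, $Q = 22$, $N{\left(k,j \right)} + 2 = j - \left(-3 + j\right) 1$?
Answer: $\frac{134519}{6120} \approx 21.98$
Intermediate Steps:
$N{\left(k,j \right)} = 1$ ($N{\left(k,j \right)} = -2 + \left(j - \left(-3 + j\right) 1\right) = -2 + \left(j - \left(-3 + j\right)\right) = -2 + 3 = 1$)
$M{\left(D \right)} = 22 D^{2}$
$I{\left(c,z \right)} = - z + \frac{c}{17}$ ($I{\left(c,z \right)} = c \frac{1}{17} - z = \frac{c}{17} - z = - z + \frac{c}{17}$)
$M{\left(N{\left(5,3 \right)} \right)} + \frac{I{\left(-2,7 \right)}}{360} = 22 \cdot 1^{2} + \frac{\left(-1\right) 7 + \frac{1}{17} \left(-2\right)}{360} = 22 \cdot 1 + \left(-7 - \frac{2}{17}\right) \frac{1}{360} = 22 - \frac{121}{6120} = \frac{134519}{6120}$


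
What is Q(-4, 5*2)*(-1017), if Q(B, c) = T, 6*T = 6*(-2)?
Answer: 2034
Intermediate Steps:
T = -2 (T = (6*(-2))/6 = (⅙)*(-12) = -2)
Q(B, c) = -2
Q(-4, 5*2)*(-1017) = -2*(-1017) = 2034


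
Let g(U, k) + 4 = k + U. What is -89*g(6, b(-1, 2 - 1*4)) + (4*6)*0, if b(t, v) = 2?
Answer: -356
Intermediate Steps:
g(U, k) = -4 + U + k (g(U, k) = -4 + (k + U) = -4 + (U + k) = -4 + U + k)
-89*g(6, b(-1, 2 - 1*4)) + (4*6)*0 = -89*(-4 + 6 + 2) + (4*6)*0 = -89*4 + 24*0 = -356 + 0 = -356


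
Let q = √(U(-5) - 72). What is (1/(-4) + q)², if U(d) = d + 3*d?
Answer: -1471/16 - I*√23 ≈ -91.938 - 4.7958*I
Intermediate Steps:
U(d) = 4*d
q = 2*I*√23 (q = √(4*(-5) - 72) = √(-20 - 72) = √(-92) = 2*I*√23 ≈ 9.5917*I)
(1/(-4) + q)² = (1/(-4) + 2*I*√23)² = (-¼ + 2*I*√23)²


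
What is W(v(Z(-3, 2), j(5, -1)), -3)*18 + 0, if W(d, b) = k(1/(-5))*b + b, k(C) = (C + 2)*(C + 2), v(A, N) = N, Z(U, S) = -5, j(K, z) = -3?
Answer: -5724/25 ≈ -228.96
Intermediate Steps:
k(C) = (2 + C)² (k(C) = (2 + C)*(2 + C) = (2 + C)²)
W(d, b) = 106*b/25 (W(d, b) = (2 + 1/(-5))²*b + b = (2 - ⅕)²*b + b = (9/5)²*b + b = 81*b/25 + b = 106*b/25)
W(v(Z(-3, 2), j(5, -1)), -3)*18 + 0 = ((106/25)*(-3))*18 + 0 = -318/25*18 + 0 = -5724/25 + 0 = -5724/25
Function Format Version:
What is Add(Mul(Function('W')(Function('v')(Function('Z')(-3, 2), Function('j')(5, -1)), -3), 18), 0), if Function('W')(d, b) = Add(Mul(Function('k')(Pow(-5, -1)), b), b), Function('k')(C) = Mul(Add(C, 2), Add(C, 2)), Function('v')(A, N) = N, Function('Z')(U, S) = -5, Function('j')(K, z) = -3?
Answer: Rational(-5724, 25) ≈ -228.96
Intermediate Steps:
Function('k')(C) = Pow(Add(2, C), 2) (Function('k')(C) = Mul(Add(2, C), Add(2, C)) = Pow(Add(2, C), 2))
Function('W')(d, b) = Mul(Rational(106, 25), b) (Function('W')(d, b) = Add(Mul(Pow(Add(2, Pow(-5, -1)), 2), b), b) = Add(Mul(Pow(Add(2, Rational(-1, 5)), 2), b), b) = Add(Mul(Pow(Rational(9, 5), 2), b), b) = Add(Mul(Rational(81, 25), b), b) = Mul(Rational(106, 25), b))
Add(Mul(Function('W')(Function('v')(Function('Z')(-3, 2), Function('j')(5, -1)), -3), 18), 0) = Add(Mul(Mul(Rational(106, 25), -3), 18), 0) = Add(Mul(Rational(-318, 25), 18), 0) = Add(Rational(-5724, 25), 0) = Rational(-5724, 25)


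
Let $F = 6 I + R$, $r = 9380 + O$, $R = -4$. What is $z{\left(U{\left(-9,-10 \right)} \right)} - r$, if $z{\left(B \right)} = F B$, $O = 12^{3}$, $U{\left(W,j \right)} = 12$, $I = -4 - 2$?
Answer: $-11588$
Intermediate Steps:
$I = -6$
$O = 1728$
$r = 11108$ ($r = 9380 + 1728 = 11108$)
$F = -40$ ($F = 6 \left(-6\right) - 4 = -36 - 4 = -40$)
$z{\left(B \right)} = - 40 B$
$z{\left(U{\left(-9,-10 \right)} \right)} - r = \left(-40\right) 12 - 11108 = -480 - 11108 = -11588$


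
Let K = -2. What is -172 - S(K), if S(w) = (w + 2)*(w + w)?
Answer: -172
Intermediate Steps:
S(w) = 2*w*(2 + w) (S(w) = (2 + w)*(2*w) = 2*w*(2 + w))
-172 - S(K) = -172 - 2*(-2)*(2 - 2) = -172 - 2*(-2)*0 = -172 - 1*0 = -172 + 0 = -172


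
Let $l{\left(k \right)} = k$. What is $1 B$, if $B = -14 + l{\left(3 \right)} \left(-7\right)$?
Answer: $-35$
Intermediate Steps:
$B = -35$ ($B = -14 + 3 \left(-7\right) = -14 - 21 = -35$)
$1 B = 1 \left(-35\right) = -35$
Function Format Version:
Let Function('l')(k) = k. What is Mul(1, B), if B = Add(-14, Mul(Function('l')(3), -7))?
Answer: -35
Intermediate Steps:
B = -35 (B = Add(-14, Mul(3, -7)) = Add(-14, -21) = -35)
Mul(1, B) = Mul(1, -35) = -35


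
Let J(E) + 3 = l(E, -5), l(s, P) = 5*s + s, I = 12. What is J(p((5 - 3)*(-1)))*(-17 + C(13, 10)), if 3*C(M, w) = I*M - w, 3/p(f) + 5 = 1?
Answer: -475/2 ≈ -237.50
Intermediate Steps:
l(s, P) = 6*s
p(f) = -¾ (p(f) = 3/(-5 + 1) = 3/(-4) = 3*(-¼) = -¾)
J(E) = -3 + 6*E
C(M, w) = 4*M - w/3 (C(M, w) = (12*M - w)/3 = (-w + 12*M)/3 = 4*M - w/3)
J(p((5 - 3)*(-1)))*(-17 + C(13, 10)) = (-3 + 6*(-¾))*(-17 + (4*13 - ⅓*10)) = (-3 - 9/2)*(-17 + (52 - 10/3)) = -15*(-17 + 146/3)/2 = -15/2*95/3 = -475/2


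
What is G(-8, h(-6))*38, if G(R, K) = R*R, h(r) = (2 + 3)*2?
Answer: 2432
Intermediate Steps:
h(r) = 10 (h(r) = 5*2 = 10)
G(R, K) = R²
G(-8, h(-6))*38 = (-8)²*38 = 64*38 = 2432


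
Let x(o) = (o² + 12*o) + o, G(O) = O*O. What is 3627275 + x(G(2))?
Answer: 3627343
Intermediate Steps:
G(O) = O²
x(o) = o² + 13*o
3627275 + x(G(2)) = 3627275 + 2²*(13 + 2²) = 3627275 + 4*(13 + 4) = 3627275 + 4*17 = 3627275 + 68 = 3627343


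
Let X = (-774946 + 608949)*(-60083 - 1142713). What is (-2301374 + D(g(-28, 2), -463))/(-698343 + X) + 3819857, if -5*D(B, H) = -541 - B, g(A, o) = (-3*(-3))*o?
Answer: 1271119994082822118/332766382115 ≈ 3.8199e+6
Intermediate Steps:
g(A, o) = 9*o
D(B, H) = 541/5 + B/5 (D(B, H) = -(-541 - B)/5 = 541/5 + B/5)
X = 199660527612 (X = -165997*(-1202796) = 199660527612)
(-2301374 + D(g(-28, 2), -463))/(-698343 + X) + 3819857 = (-2301374 + (541/5 + (9*2)/5))/(-698343 + 199660527612) + 3819857 = (-2301374 + (541/5 + (⅕)*18))/199659829269 + 3819857 = (-2301374 + (541/5 + 18/5))*(1/199659829269) + 3819857 = (-2301374 + 559/5)*(1/199659829269) + 3819857 = -11506311/5*1/199659829269 + 3819857 = -3835437/332766382115 + 3819857 = 1271119994082822118/332766382115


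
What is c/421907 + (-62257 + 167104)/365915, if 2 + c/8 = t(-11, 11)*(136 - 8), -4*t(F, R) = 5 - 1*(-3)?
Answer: 43480434669/154382099905 ≈ 0.28164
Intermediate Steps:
t(F, R) = -2 (t(F, R) = -(5 - 1*(-3))/4 = -(5 + 3)/4 = -¼*8 = -2)
c = -2064 (c = -16 + 8*(-2*(136 - 8)) = -16 + 8*(-2*128) = -16 + 8*(-256) = -16 - 2048 = -2064)
c/421907 + (-62257 + 167104)/365915 = -2064/421907 + (-62257 + 167104)/365915 = -2064*1/421907 + 104847*(1/365915) = -2064/421907 + 104847/365915 = 43480434669/154382099905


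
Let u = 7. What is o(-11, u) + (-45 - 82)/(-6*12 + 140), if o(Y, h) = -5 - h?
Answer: -943/68 ≈ -13.868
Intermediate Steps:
o(-11, u) + (-45 - 82)/(-6*12 + 140) = (-5 - 1*7) + (-45 - 82)/(-6*12 + 140) = (-5 - 7) - 127/(-72 + 140) = -12 - 127/68 = -943/68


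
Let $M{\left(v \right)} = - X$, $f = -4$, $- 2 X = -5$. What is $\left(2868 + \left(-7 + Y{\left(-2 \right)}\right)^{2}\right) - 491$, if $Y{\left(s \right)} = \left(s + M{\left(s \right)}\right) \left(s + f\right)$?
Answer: $2777$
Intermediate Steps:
$X = \frac{5}{2}$ ($X = \left(- \frac{1}{2}\right) \left(-5\right) = \frac{5}{2} \approx 2.5$)
$M{\left(v \right)} = - \frac{5}{2}$ ($M{\left(v \right)} = \left(-1\right) \frac{5}{2} = - \frac{5}{2}$)
$Y{\left(s \right)} = \left(-4 + s\right) \left(- \frac{5}{2} + s\right)$ ($Y{\left(s \right)} = \left(s - \frac{5}{2}\right) \left(s - 4\right) = \left(- \frac{5}{2} + s\right) \left(-4 + s\right) = \left(-4 + s\right) \left(- \frac{5}{2} + s\right)$)
$\left(2868 + \left(-7 + Y{\left(-2 \right)}\right)^{2}\right) - 491 = \left(2868 + \left(-7 + \left(10 + \left(-2\right)^{2} - -13\right)\right)^{2}\right) - 491 = \left(2868 + \left(-7 + \left(10 + 4 + 13\right)\right)^{2}\right) - 491 = \left(2868 + \left(-7 + 27\right)^{2}\right) - 491 = \left(2868 + 20^{2}\right) - 491 = \left(2868 + 400\right) - 491 = 3268 - 491 = 2777$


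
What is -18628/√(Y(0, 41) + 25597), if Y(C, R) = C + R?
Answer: -9314*√25638/12819 ≈ -116.34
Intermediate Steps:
-18628/√(Y(0, 41) + 25597) = -18628/√((0 + 41) + 25597) = -18628/√(41 + 25597) = -18628*√25638/25638 = -9314*√25638/12819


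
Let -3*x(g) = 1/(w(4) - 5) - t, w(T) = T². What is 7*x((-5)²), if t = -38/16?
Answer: -1519/264 ≈ -5.7538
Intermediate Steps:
t = -19/8 (t = -38*1/16 = -19/8 ≈ -2.3750)
x(g) = -217/264 (x(g) = -(1/(4² - 5) - 1*(-19/8))/3 = -(1/(16 - 5) + 19/8)/3 = -(1/11 + 19/8)/3 = -⅓*217/88 = -217/264)
7*x((-5)²) = 7*(-217/264) = -1519/264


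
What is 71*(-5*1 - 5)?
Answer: -710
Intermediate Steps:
71*(-5*1 - 5) = 71*(-5 - 5) = 71*(-10) = -710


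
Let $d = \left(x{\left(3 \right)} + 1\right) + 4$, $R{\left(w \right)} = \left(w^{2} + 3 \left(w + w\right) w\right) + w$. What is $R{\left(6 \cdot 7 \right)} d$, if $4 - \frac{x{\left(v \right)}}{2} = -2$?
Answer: $210630$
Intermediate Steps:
$x{\left(v \right)} = 12$ ($x{\left(v \right)} = 8 - -4 = 8 + 4 = 12$)
$R{\left(w \right)} = w + 7 w^{2}$ ($R{\left(w \right)} = \left(w^{2} + 3 \cdot 2 w w\right) + w = \left(w^{2} + 6 w w\right) + w = \left(w^{2} + 6 w^{2}\right) + w = 7 w^{2} + w = w + 7 w^{2}$)
$d = 17$ ($d = \left(12 + 1\right) + 4 = 13 + 4 = 17$)
$R{\left(6 \cdot 7 \right)} d = 6 \cdot 7 \left(1 + 7 \cdot 6 \cdot 7\right) 17 = 42 \left(1 + 7 \cdot 42\right) 17 = 42 \left(1 + 294\right) 17 = 42 \cdot 295 \cdot 17 = 12390 \cdot 17 = 210630$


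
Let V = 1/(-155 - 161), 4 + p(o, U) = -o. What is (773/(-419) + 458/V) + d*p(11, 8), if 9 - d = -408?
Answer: -63262650/419 ≈ -1.5098e+5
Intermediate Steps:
d = 417 (d = 9 - 1*(-408) = 9 + 408 = 417)
p(o, U) = -4 - o
V = -1/316 (V = 1/(-316) = -1/316 ≈ -0.0031646)
(773/(-419) + 458/V) + d*p(11, 8) = (773/(-419) + 458/(-1/316)) + 417*(-4 - 1*11) = (773*(-1/419) + 458*(-316)) + 417*(-4 - 11) = (-773/419 - 144728) + 417*(-15) = -60641805/419 - 6255 = -63262650/419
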